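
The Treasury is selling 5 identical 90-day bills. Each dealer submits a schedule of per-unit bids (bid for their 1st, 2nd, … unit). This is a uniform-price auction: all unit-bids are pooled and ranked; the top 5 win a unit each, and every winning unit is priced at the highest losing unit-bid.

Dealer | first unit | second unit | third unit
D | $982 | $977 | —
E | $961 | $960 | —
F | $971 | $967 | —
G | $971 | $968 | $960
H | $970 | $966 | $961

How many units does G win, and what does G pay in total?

Merging the schedules and taking the best 5: 982 (D-1), 977 (D-2), 971 (F-1), 971 (G-1), 970 (H-1)
The (k+1)-th unit-bid is $968.
G wins 1 unit(s) at $968 each.

G: 1 unit, pays $968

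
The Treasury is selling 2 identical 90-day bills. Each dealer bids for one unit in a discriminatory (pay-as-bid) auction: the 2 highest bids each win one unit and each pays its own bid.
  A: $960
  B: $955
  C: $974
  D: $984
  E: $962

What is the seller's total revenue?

Bids ranked high→low: 984 (D), 974 (C), 962 (E), 960 (A), …
Top 2: D, C.
Total revenue = 984 + 974 = $1,958.

Total revenue: $1,958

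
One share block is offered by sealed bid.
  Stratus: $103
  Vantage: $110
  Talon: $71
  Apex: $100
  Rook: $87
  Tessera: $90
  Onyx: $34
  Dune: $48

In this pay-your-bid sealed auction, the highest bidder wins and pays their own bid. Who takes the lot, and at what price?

Vantage pays $110

Bids ranked: 110 (Vantage) > 103 (Stratus) > 100 (Apex) > 90 (Tessera) > 87 (Rook) > 71 (Talon) > …
Vantage has the highest bid and pays exactly that: $110.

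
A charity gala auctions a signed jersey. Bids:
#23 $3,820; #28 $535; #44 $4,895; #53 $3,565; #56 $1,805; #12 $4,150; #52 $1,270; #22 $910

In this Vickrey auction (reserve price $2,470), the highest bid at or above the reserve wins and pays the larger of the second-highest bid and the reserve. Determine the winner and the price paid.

Vickrey auction (reserve price $2,470): the highest bid at or above the reserve wins and pays the larger of the second-highest bid and the reserve.
Bids in order: 4,895 (#44) > 4,150 (#12) > 3,820 (#23) > 3,565 (#53) > 1,805 (#56) > 1,270 (#52) > …
#44 has the top bid at or above the reserve ($4,895).
max(second-highest $4,150, reserve $2,470) = $4,150; the reserve does not bind.

#44 pays $4,150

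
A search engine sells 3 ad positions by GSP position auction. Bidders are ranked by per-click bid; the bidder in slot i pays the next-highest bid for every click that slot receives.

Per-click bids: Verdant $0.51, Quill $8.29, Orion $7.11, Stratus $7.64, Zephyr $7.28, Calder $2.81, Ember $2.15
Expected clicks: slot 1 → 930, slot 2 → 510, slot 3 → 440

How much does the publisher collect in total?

Per-click bids in order: $8.29 (Quill) > $7.64 (Stratus) > $7.28 (Zephyr) > $7.11 (Orion) > …
Slot 1: Quill pays $7.64 × 930 = $7105.20
Slot 2: Stratus pays $7.28 × 510 = $3712.80
Slot 3: Zephyr pays $7.11 × 440 = $3128.40
Total = $13946.40

Total revenue: $13946.40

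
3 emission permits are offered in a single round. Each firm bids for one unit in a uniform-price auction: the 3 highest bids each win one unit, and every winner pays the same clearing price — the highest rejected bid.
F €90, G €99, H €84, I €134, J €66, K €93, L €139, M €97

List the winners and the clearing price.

L, I, G; each pays €97

Sorting: 139 (L), 134 (I), 99 (G), 97 (M), 93 (K), …
Top 3: L, I, G.
Clearing price = highest rejected bid = €97.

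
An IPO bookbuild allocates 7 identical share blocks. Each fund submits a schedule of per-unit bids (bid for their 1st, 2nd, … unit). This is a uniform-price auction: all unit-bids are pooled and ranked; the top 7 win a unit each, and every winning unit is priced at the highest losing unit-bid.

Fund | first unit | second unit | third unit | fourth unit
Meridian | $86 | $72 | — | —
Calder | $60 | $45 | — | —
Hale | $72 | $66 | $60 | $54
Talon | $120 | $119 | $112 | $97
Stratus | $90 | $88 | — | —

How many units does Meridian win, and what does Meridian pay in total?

All unit-bids, highest first — top 7: 120 (Talon-1), 119 (Talon-2), 112 (Talon-3), 97 (Talon-4), 90 (Stratus-1), 88 (Stratus-2), 86 (Meridian-1)
Highest rejected unit-bid = $72.
Meridian wins 1 unit(s) at $72 each.

Meridian: 1 unit, pays $72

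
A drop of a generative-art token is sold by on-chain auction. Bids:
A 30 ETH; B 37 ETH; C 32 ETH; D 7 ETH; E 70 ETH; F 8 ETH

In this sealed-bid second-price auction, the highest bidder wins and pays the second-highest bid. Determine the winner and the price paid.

E pays 37 ETH

Bids in order: 70 (E) > 37 (B) > 32 (C) > 30 (A) > 8 (F) > 7 (D)
E wins with the highest bid; price is set by the runner-up at 37 ETH.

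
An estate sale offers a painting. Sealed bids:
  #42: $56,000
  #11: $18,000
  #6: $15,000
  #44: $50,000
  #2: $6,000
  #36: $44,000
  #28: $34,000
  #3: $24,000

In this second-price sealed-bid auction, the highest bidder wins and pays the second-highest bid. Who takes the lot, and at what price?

Sorting bids: 56,000 (#42) > 50,000 (#44) > 44,000 (#36) > 34,000 (#28) > 24,000 (#3) > 18,000 (#11) > …
#42 wins with the highest bid; price is set by the runner-up at $50,000.

#42 pays $50,000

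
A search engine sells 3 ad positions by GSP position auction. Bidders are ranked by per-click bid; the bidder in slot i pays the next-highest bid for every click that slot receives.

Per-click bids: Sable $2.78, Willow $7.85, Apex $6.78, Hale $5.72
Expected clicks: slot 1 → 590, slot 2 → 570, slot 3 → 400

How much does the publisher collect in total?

Per-click bids in order: $7.85 (Willow) > $6.78 (Apex) > $5.72 (Hale) > $2.78 (Sable)
Slot 1: Willow pays $6.78 × 590 = $4000.20
Slot 2: Apex pays $5.72 × 570 = $3260.40
Slot 3: Hale pays $2.78 × 400 = $1112.00
Total = $8372.60

Total revenue: $8372.60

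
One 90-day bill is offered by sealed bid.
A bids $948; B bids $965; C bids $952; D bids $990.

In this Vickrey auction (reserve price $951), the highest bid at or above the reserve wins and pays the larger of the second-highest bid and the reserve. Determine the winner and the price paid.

D pays $965

Bids ranked: 990 (D) > 965 (B) > 952 (C) > 948 (A)
Highest eligible bid: D at $990.
Second-highest bid $965 exceeds the reserve $951 → payment $965.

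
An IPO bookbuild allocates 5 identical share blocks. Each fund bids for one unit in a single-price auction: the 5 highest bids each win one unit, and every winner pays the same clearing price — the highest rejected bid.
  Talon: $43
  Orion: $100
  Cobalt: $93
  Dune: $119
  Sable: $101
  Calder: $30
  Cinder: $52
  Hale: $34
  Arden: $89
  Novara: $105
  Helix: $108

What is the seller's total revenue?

Total revenue: $465

Bids ranked high→low: 119 (Dune), 108 (Helix), 105 (Novara), 101 (Sable), 100 (Orion), 93 (Cobalt), 89 (Arden), …
Winners (5 units): Dune, Helix, Novara, Sable, Orion.
Clearing price = highest rejected bid = $93.
Total revenue = 5 × $93 = $465.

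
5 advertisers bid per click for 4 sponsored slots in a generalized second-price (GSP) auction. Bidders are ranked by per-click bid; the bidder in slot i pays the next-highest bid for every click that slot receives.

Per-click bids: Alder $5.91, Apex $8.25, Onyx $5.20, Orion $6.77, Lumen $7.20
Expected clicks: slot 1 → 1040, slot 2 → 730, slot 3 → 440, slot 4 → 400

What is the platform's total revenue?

Ranked by bid: $8.25 (Apex) > $7.20 (Lumen) > $6.77 (Orion) > $5.91 (Alder) > $5.20 (Onyx)
Slot 1: Apex pays $7.20 × 1040 = $7488.00
Slot 2: Lumen pays $6.77 × 730 = $4942.10
Slot 3: Orion pays $5.91 × 440 = $2600.40
Slot 4: Alder pays $5.20 × 400 = $2080.00
Total = $17110.50

Total revenue: $17110.50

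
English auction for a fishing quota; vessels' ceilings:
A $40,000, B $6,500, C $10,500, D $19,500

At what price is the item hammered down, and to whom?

A wins at $19,500

Rule: the price rises until one bidder remains; the winner pays the price at which the last rival dropped out.
Limits in order: 40,000 (A) > 19,500 (D) > 10,500 (C) > 6,500 (B)
D is the last rival to drop out, at $19,500; A remains and wins at that price.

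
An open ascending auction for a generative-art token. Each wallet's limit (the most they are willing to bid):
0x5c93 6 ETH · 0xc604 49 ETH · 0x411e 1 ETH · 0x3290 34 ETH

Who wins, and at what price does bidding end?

Rule: the price rises until one bidder remains; the winner pays the price at which the last rival dropped out.
Sorting limits: 49 (0xc604) > 34 (0x3290) > 6 (0x5c93) > 1 (0x411e)
Bidding ends when 0x3290 exits at 34 ETH; 0xc604 takes it.

0xc604 wins at 34 ETH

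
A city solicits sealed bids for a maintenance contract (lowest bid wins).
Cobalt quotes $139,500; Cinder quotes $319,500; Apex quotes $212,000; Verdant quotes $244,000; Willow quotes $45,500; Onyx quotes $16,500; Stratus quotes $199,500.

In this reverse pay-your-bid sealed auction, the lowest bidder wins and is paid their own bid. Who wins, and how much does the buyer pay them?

Bids ranked: 16,500 (Onyx) < 45,500 (Willow) < 139,500 (Cobalt) < 199,500 (Stratus) < 212,000 (Apex) < 244,000 (Verdant) < …
Onyx is lowest → is paid own bid, $16,500.

Onyx is paid $16,500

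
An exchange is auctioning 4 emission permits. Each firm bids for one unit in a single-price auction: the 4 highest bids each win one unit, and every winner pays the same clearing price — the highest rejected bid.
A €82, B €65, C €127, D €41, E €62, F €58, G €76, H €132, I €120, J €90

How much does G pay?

Bids ranked high→low: 132 (H), 127 (C), 120 (I), 90 (J), 82 (A), 76 (G), …
Winners (4 units): H, C, I, J.
Clearing price = highest rejected bid = €82.
G does not win → pays €0.

G pays €0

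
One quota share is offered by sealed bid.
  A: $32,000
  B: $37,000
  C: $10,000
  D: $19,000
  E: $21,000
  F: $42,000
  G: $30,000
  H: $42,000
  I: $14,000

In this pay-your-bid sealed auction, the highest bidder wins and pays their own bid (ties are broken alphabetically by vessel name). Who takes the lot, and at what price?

Sorting bids: 42,000 (F) > 42,000 (H) > 37,000 (B) > 32,000 (A) > 30,000 (G) > 21,000 (E) > …
F and H tie at $42,000; tie-break gives it to F.
F has the highest bid and pays exactly that: $42,000.

F pays $42,000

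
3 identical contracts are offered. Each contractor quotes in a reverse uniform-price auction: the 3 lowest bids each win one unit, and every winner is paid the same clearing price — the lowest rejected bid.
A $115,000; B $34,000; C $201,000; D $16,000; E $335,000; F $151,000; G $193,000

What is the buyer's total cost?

Total cost: $453,000

Ordering the bids: 16,000 (D), 34,000 (B), 115,000 (A), 151,000 (F), 193,000 (G), …
Winners (3 units): D, B, A.
First losing bid is F's $151,000, which sets the uniform price.
Total cost = 3 × $151,000 = $453,000.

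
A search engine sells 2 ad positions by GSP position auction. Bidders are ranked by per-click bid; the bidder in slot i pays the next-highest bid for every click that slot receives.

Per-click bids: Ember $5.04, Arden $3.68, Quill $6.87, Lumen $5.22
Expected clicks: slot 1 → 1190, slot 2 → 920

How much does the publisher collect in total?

Total revenue: $10848.60

Per-click bids in order: $6.87 (Quill) > $5.22 (Lumen) > $5.04 (Ember) > …
Slot 1: Quill pays $5.22 × 1190 = $6211.80
Slot 2: Lumen pays $5.04 × 920 = $4636.80
Total = $10848.60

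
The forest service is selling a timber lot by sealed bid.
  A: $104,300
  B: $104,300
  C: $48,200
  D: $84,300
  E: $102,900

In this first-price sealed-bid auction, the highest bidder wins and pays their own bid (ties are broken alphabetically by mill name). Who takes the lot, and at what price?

Rule: the highest bidder wins and pays their own bid.
Bids ranked: 104,300 (A) > 104,300 (B) > 102,900 (E) > 84,300 (D) > 48,200 (C)
Tie at $104,300 → A wins by tie-break.
First-price: A pays what they bid, $104,300.

A pays $104,300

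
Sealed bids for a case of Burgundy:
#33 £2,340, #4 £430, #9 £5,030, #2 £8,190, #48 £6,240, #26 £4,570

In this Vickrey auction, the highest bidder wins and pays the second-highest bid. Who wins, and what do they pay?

Sorting bids: 8,190 (#2) > 6,240 (#48) > 5,030 (#9) > 4,570 (#26) > 2,340 (#33) > 430 (#4)
Second-price: #2 pays #48's bid of £6,240.

#2 pays £6,240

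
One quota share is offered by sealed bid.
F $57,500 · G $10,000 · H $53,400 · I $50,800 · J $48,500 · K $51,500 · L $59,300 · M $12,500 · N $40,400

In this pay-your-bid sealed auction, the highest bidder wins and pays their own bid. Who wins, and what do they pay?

Bids in order: 59,300 (L) > 57,500 (F) > 53,400 (H) > 51,500 (K) > 50,800 (I) > 48,500 (J) > …
L is highest → pays own bid, $59,300.

L pays $59,300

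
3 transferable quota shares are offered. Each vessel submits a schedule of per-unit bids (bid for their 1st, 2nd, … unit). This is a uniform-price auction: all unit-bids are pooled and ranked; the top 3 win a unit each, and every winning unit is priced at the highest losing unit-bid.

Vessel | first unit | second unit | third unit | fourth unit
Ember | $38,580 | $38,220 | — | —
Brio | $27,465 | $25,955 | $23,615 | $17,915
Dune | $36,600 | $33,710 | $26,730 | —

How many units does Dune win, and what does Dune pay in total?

Dune: 1 unit, pays $33,710

All unit-bids, highest first — top 3: 38,580 (Ember-1), 38,220 (Ember-2), 36,600 (Dune-1)
First bid not allocated: $33,710.
Dune wins 1 unit(s) at $33,710 each.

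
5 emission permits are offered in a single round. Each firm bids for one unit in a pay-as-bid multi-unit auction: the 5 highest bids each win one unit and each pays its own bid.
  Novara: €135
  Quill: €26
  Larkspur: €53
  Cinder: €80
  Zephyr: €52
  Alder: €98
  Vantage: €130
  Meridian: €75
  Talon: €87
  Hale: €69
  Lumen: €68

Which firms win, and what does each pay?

Novara €135, Vantage €130, Alder €98, Talon €87, Cinder €80

Bids ranked high→low: 135 (Novara), 130 (Vantage), 98 (Alder), 87 (Talon), 80 (Cinder), 75 (Meridian), 69 (Hale), …
The 5 highest are Novara, Vantage, Alder, Talon, Cinder.
Each winner pays its own bid: Novara €135, Vantage €130, Alder €98, Talon €87, Cinder €80.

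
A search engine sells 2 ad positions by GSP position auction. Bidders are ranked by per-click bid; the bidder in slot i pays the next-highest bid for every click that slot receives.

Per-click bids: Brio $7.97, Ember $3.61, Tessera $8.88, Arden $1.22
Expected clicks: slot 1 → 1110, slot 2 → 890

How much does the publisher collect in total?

Total revenue: $12059.60

Sorting advertisers: $8.88 (Tessera) > $7.97 (Brio) > $3.61 (Ember) > …
Slot 1: Tessera pays $7.97 × 1110 = $8846.70
Slot 2: Brio pays $3.61 × 890 = $3212.90
Total = $12059.60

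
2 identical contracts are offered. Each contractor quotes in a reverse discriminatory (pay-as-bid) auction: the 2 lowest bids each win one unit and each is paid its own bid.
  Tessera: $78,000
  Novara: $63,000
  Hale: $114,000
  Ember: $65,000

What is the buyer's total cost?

Sorting: 63,000 (Novara), 65,000 (Ember), 78,000 (Tessera), 114,000 (Hale)
Lowest 2: Novara, Ember.
Total cost = 63,000 + 65,000 = $128,000.

Total cost: $128,000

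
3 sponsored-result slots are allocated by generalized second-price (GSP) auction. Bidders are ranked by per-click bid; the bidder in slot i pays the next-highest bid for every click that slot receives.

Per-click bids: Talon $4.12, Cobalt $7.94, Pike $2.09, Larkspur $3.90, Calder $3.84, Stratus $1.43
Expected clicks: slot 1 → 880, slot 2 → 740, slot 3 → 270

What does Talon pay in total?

Talon pays $2886.00

Per-click bids in order: $7.94 (Cobalt) > $4.12 (Talon) > $3.90 (Larkspur) > $3.84 (Calder) > …
Talon holds slot 2 → pays next bid $3.90 × 740 clicks = $2886.00.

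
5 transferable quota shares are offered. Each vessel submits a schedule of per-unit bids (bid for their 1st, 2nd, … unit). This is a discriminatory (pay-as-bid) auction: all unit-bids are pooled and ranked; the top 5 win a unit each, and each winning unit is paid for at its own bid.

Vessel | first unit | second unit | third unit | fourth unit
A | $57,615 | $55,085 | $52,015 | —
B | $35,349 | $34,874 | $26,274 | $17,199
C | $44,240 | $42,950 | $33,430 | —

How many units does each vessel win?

A 3, C 2

Merging the schedules and taking the best 5: 57,615 (A-1), 55,085 (A-2), 52,015 (A-3), 44,240 (C-1), 42,950 (C-2)
Next rejected bid: $35,349 (not a price — pay-as-bid).
Allocation: A 3, C 2.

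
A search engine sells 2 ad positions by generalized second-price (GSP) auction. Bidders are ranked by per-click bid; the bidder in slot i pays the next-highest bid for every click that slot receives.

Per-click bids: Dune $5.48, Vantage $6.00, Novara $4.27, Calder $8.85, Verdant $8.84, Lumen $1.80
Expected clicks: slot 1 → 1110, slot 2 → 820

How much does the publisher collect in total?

Total revenue: $14732.40

Ranked by bid: $8.85 (Calder) > $8.84 (Verdant) > $6.00 (Vantage) > …
Slot 1: Calder pays $8.84 × 1110 = $9812.40
Slot 2: Verdant pays $6.00 × 820 = $4920.00
Total = $14732.40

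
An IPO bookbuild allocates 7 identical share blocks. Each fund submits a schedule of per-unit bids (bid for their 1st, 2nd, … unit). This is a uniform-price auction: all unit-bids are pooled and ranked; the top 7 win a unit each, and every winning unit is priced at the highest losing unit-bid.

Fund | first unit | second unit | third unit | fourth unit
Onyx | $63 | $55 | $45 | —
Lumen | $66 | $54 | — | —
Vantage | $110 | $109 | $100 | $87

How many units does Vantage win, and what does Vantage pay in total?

Vantage: 4 units, pays $216

Pooled unit-bids ranked (top 7): 110 (Vantage-1), 109 (Vantage-2), 100 (Vantage-3), 87 (Vantage-4), 66 (Lumen-1), 63 (Onyx-1), 55 (Onyx-2)
Highest rejected unit-bid = $54.
Vantage wins 4 unit(s) at $54 each.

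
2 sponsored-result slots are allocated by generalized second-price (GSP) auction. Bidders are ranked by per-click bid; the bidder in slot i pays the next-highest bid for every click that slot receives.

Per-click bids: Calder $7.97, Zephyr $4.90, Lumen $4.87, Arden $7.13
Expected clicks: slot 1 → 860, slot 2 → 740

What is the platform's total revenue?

Total revenue: $9757.80

Ranked by bid: $7.97 (Calder) > $7.13 (Arden) > $4.90 (Zephyr) > …
Slot 1: Calder pays $7.13 × 860 = $6131.80
Slot 2: Arden pays $4.90 × 740 = $3626.00
Total = $9757.80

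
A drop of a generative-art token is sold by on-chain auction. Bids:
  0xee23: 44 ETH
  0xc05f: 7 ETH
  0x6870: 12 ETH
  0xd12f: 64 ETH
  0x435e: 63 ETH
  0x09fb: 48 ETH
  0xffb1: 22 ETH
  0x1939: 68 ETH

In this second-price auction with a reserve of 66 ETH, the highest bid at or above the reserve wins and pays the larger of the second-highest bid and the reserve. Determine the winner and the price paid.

Bids ranked: 68 (0x1939) > 64 (0xd12f) > 63 (0x435e) > 48 (0x09fb) > 44 (0xee23) > 22 (0xffb1) > …
0x1939 has the top bid at or above the reserve (68 ETH).
max(second-highest 64 ETH, reserve 66 ETH) = 66 ETH.

0x1939 pays 66 ETH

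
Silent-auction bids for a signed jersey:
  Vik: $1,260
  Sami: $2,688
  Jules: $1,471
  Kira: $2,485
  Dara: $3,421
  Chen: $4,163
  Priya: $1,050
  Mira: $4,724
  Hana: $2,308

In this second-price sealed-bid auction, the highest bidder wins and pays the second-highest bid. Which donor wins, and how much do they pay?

Bids in order: 4,724 (Mira) > 4,163 (Chen) > 3,421 (Dara) > 2,688 (Sami) > 2,485 (Kira) > 2,308 (Hana) > …
Second-price: Mira pays Chen's bid of $4,163.

Mira pays $4,163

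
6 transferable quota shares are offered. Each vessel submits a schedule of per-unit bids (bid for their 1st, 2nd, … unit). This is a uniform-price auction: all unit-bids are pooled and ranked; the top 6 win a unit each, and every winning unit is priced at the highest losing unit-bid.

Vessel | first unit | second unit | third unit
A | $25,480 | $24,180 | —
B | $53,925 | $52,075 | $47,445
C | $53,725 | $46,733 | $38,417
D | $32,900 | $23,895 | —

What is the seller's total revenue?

Total revenue: $197,400

All unit-bids, highest first — top 6: 53,925 (B-1), 53,725 (C-1), 52,075 (B-2), 47,445 (B-3), 46,733 (C-2), 38,417 (C-3)
First bid not allocated: $32,900.
Allocation: B 3, C 3. Every unit priced at $32,900.
Revenue = 6 × 32,900 = $197,400.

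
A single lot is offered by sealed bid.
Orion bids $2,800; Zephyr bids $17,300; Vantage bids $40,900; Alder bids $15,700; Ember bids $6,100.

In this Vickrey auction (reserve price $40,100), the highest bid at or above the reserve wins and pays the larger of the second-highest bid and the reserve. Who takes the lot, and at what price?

Vantage pays $40,100

Rule: the highest bid at or above the reserve wins and pays the larger of the second-highest bid and the reserve.
Bids in order: 40,900 (Vantage) > 17,300 (Zephyr) > 15,700 (Alder) > 6,100 (Ember) > 2,800 (Orion)
Highest eligible bid: Vantage at $40,900.
Second-highest bid $17,300 is below the reserve $40,100, so the reserve binds → payment $40,100.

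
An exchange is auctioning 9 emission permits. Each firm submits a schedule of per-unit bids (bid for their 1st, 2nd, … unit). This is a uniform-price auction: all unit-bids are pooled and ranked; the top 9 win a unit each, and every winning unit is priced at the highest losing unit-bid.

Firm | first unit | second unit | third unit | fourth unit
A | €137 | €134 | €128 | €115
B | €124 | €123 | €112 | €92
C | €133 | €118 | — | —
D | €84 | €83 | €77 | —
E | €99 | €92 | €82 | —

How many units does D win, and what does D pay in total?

Pooled unit-bids ranked (top 9): 137 (A-1), 134 (A-2), 133 (C-1), 128 (A-3), 124 (B-1), 123 (B-2), 118 (C-2), 115 (A-4), 112 (B-3)
Highest rejected unit-bid = €99.
D wins 0 unit(s) at €99 each.

D: 0 units, pays €0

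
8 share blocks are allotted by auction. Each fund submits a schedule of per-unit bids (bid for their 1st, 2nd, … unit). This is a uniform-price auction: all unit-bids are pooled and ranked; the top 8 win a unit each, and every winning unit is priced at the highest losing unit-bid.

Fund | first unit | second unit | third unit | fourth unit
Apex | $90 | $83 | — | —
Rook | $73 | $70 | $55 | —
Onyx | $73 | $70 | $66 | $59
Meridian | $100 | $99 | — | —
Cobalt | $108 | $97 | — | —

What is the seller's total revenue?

Total revenue: $560

Pooled unit-bids ranked (top 8): 108 (Cobalt-1), 100 (Meridian-1), 99 (Meridian-2), 97 (Cobalt-2), 90 (Apex-1), 83 (Apex-2), 73 (Rook-1), 73 (Onyx-1)
First bid not allocated: $70.
Allocation: Apex 2, Cobalt 2, Meridian 2, Onyx 1, Rook 1. Every unit priced at $70.
Revenue = 8 × 70 = $560.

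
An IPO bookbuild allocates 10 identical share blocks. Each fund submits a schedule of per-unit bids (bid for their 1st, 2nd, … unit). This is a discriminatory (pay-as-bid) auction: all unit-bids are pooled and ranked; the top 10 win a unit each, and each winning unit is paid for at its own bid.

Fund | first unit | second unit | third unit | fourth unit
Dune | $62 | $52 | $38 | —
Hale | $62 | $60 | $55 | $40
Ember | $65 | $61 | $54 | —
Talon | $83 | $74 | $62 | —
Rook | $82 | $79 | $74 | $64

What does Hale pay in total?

Merging the schedules and taking the best 10: 83 (Talon-1), 82 (Rook-1), 79 (Rook-2), 74 (Talon-2), 74 (Rook-3), 65 (Ember-1), 64 (Rook-4), 62 (Dune-1), 62 (Hale-1), 62 (Talon-3)
Next rejected bid: $61 (not a price — pay-as-bid).
Hale's winning unit-bids: 62 = $62.

Hale pays $62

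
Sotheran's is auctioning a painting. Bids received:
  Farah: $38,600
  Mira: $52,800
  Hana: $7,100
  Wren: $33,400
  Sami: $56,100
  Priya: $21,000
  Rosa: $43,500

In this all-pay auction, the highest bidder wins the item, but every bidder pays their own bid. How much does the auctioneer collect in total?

Sorting bids: 56,100 (Sami) > 52,800 (Mira) > 43,500 (Rosa) > 38,600 (Farah) > 33,400 (Wren) > 21,000 (Priya) > …
Every bidder forfeits their bid regardless of winning.
Revenue = 38,600 + 52,800 + 7,100 + 33,400 + 56,100 + 21,000 + 43,500 = $252,500.

Total revenue: $252,500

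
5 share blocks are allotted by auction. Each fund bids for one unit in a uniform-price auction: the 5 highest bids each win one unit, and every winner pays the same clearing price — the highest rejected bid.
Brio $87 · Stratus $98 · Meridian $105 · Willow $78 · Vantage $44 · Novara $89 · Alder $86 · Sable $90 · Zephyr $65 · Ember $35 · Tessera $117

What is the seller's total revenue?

Sorting: 117 (Tessera), 105 (Meridian), 98 (Stratus), 90 (Sable), 89 (Novara), 87 (Brio), 86 (Alder), …
The 5 highest are Tessera, Meridian, Stratus, Sable, Novara.
Highest unsuccessful bid: $87 → clearing price.
Total revenue = 5 × $87 = $435.

Total revenue: $435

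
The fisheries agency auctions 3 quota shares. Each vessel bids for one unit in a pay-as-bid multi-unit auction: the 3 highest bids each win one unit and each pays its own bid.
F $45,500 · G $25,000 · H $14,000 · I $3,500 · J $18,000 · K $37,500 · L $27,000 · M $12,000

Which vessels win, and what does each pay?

F $45,500, K $37,500, L $27,000

Bids ranked high→low: 45,500 (F), 37,500 (K), 27,000 (L), 25,000 (G), 18,000 (J), …
Top 3: F, K, L.
Each winner pays its own bid: F $45,500, K $37,500, L $27,000.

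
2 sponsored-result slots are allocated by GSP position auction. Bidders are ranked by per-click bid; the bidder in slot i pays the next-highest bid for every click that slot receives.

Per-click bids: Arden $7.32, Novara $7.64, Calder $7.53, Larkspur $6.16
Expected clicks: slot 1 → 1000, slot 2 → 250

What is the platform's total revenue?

Sorting advertisers: $7.64 (Novara) > $7.53 (Calder) > $7.32 (Arden) > …
Slot 1: Novara pays $7.53 × 1000 = $7530.00
Slot 2: Calder pays $7.32 × 250 = $1830.00
Total = $9360.00

Total revenue: $9360.00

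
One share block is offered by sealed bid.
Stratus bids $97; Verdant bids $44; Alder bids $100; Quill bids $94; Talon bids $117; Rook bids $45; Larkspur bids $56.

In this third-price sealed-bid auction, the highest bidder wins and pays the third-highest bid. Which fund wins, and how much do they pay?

Talon pays $97

Third-price sealed-bid auction: the highest bidder wins and pays the third-highest bid.
Sorting bids: 117 (Talon) > 100 (Alder) > 97 (Stratus) > 94 (Quill) > 56 (Larkspur) > 45 (Rook) > …
Talon is highest; pays the third-highest bid, $97.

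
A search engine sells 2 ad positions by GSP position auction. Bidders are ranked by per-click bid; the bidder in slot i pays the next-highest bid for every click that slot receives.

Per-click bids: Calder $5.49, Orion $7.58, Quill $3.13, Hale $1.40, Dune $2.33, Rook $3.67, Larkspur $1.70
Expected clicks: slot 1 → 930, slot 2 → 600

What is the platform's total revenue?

Sorting advertisers: $7.58 (Orion) > $5.49 (Calder) > $3.67 (Rook) > …
Slot 1: Orion pays $5.49 × 930 = $5105.70
Slot 2: Calder pays $3.67 × 600 = $2202.00
Total = $7307.70

Total revenue: $7307.70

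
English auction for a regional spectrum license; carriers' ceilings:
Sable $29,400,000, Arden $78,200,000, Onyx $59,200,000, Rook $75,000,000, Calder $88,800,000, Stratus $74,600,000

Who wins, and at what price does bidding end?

Rule: the price rises until one bidder remains; the winner pays the price at which the last rival dropped out.
Limits ranked: 88,800,000 (Calder) > 78,200,000 (Arden) > 75,000,000 (Rook) > 74,600,000 (Stratus) > 59,200,000 (Onyx) > 29,400,000 (Sable)
Arden is the last rival to drop out, at $78,200,000; Calder remains and wins at that price.

Calder wins at $78,200,000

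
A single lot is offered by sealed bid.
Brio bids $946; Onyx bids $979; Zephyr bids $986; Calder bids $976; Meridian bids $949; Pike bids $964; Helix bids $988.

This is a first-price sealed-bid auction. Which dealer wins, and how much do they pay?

First-price sealed-bid auction: the highest bidder wins and pays their own bid.
Sorting bids: 988 (Helix) > 986 (Zephyr) > 979 (Onyx) > 976 (Calder) > 964 (Pike) > 949 (Meridian) > …
Helix has the highest bid and pays exactly that: $988.

Helix pays $988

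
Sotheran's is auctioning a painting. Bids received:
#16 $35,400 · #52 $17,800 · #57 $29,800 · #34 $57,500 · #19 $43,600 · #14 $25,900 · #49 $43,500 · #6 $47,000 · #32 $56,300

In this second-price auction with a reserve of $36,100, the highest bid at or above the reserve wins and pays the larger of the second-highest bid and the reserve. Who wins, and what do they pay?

Bids in order: 57,500 (#34) > 56,300 (#32) > 47,000 (#6) > 43,600 (#19) > 43,500 (#49) > 35,400 (#16) > …
#34 has the top bid at or above the reserve ($57,500).
Second-highest bid $56,300 exceeds the reserve $36,100 → payment $56,300.

#34 pays $56,300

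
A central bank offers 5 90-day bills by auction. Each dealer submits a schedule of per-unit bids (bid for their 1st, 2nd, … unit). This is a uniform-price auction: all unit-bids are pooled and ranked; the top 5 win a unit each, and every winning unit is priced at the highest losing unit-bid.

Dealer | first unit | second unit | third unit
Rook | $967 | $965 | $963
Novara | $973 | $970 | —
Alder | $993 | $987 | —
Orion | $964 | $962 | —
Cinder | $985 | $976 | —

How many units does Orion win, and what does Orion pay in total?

All unit-bids, highest first — top 5: 993 (Alder-1), 987 (Alder-2), 985 (Cinder-1), 976 (Cinder-2), 973 (Novara-1)
The (k+1)-th unit-bid is $970.
Orion wins 0 unit(s) at $970 each.

Orion: 0 units, pays $0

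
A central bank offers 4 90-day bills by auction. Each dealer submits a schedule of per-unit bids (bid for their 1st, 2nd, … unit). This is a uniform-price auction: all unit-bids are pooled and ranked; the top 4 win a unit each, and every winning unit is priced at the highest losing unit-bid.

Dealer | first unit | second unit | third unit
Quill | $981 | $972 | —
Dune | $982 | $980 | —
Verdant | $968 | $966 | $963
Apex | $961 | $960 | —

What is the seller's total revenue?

Pooled unit-bids ranked (top 4): 982 (Dune-1), 981 (Quill-1), 980 (Dune-2), 972 (Quill-2)
First bid not allocated: $968.
Allocation: Dune 2, Quill 2. Every unit priced at $968.
Revenue = 4 × 968 = $3,872.

Total revenue: $3,872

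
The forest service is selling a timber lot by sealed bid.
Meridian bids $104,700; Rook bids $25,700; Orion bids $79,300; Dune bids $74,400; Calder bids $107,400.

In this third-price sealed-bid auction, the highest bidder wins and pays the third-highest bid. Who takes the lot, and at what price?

Bids ranked: 107,400 (Calder) > 104,700 (Meridian) > 79,300 (Orion) > 74,400 (Dune) > 25,700 (Rook)
Calder is highest; pays the third-highest bid, $79,300.

Calder pays $79,300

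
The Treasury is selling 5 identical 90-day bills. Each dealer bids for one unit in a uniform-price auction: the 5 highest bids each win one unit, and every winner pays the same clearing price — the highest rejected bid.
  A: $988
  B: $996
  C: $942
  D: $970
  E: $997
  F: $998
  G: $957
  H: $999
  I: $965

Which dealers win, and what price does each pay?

H, F, E, B, A; each pays $970

Bids ranked high→low: 999 (H), 998 (F), 997 (E), 996 (B), 988 (A), 970 (D), 965 (I), …
Winners (5 units): H, F, E, B, A.
First losing bid is D's $970, which sets the uniform price.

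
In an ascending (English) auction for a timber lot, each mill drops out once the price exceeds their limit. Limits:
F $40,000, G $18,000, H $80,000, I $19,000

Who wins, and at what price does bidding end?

H wins at $40,000

Limits in order: 80,000 (H) > 40,000 (F) > 19,000 (I) > 18,000 (G)
Bidding ends when F exits at $40,000; H takes it.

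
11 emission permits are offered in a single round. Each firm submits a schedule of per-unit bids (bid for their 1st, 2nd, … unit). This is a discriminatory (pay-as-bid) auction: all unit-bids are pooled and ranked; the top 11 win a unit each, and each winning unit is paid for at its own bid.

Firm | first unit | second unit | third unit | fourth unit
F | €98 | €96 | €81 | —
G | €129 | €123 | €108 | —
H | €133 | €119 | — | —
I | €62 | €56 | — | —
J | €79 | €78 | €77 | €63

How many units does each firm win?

Pooled unit-bids ranked (top 11): 133 (H-1), 129 (G-1), 123 (G-2), 119 (H-2), 108 (G-3), 98 (F-1), 96 (F-2), 81 (F-3), 79 (J-1), 78 (J-2), 77 (J-3)
Next rejected bid: €63 (not a price — pay-as-bid).
Allocation: F 3, G 3, H 2, J 3.

F 3, G 3, H 2, J 3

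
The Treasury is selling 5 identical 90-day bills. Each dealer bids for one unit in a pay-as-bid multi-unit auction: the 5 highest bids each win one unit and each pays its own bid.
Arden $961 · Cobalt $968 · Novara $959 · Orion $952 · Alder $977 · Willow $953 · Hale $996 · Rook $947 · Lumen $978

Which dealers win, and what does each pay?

Hale $996, Lumen $978, Alder $977, Cobalt $968, Arden $961

Ordering the bids: 996 (Hale), 978 (Lumen), 977 (Alder), 968 (Cobalt), 961 (Arden), 959 (Novara), 953 (Willow), …
Top 5: Hale, Lumen, Alder, Cobalt, Arden.
Each winner pays its own bid: Hale $996, Lumen $978, Alder $977, Cobalt $968, Arden $961.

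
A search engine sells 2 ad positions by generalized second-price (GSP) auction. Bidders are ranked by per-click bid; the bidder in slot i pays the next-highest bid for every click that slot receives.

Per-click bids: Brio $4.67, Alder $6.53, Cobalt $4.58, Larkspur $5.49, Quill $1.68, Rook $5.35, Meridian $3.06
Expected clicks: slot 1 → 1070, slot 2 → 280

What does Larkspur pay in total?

Larkspur pays $1498.00

Sorting advertisers: $6.53 (Alder) > $5.49 (Larkspur) > $5.35 (Rook) > …
Larkspur holds slot 2 → pays next bid $5.35 × 280 clicks = $1498.00.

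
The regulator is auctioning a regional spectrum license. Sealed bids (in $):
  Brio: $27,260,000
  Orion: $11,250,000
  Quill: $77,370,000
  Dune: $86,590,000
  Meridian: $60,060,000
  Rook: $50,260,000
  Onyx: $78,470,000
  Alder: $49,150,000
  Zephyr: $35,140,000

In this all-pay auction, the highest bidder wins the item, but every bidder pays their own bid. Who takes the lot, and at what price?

Bids in order: 86,590,000 (Dune) > 78,470,000 (Onyx) > 77,370,000 (Quill) > 60,060,000 (Meridian) > 50,260,000 (Rook) > 49,150,000 (Alder) > …
Dune is highest and takes the item; every bidder forfeits their bid.

Dune pays $86,590,000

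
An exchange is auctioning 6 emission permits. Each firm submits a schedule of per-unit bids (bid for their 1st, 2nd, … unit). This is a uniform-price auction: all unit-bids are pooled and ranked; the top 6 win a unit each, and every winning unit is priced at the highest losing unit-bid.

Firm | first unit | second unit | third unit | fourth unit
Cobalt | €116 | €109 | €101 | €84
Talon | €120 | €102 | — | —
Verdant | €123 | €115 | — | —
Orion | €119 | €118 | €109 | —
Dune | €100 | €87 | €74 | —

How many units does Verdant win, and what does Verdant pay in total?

Verdant: 2 units, pays €218

All unit-bids, highest first — top 6: 123 (Verdant-1), 120 (Talon-1), 119 (Orion-1), 118 (Orion-2), 116 (Cobalt-1), 115 (Verdant-2)
Highest rejected unit-bid = €109.
Verdant wins 2 unit(s) at €109 each.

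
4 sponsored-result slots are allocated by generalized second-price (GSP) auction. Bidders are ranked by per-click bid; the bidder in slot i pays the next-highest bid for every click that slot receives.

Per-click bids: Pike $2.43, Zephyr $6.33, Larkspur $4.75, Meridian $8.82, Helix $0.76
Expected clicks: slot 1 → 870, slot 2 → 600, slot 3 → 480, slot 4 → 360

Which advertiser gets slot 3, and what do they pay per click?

Larkspur; $2.43 per click

Sorting advertisers: $8.82 (Meridian) > $6.33 (Zephyr) > $4.75 (Larkspur) > $2.43 (Pike) > $0.76 (Helix)
Slot 3 goes to the third-ranked bidder, Larkspur, who pays the next bid down: $2.43/click.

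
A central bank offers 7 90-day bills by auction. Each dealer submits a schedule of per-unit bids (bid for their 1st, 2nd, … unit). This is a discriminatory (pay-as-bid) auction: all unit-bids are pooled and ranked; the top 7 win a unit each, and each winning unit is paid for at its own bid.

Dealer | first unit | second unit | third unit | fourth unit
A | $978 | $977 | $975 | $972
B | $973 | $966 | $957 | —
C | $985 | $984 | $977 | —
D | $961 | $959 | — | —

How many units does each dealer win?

Pooled unit-bids ranked (top 7): 985 (C-1), 984 (C-2), 978 (A-1), 977 (A-2), 977 (C-3), 975 (A-3), 973 (B-1)
Next rejected bid: $972 (not a price — pay-as-bid).
Allocation: A 3, B 1, C 3.

A 3, B 1, C 3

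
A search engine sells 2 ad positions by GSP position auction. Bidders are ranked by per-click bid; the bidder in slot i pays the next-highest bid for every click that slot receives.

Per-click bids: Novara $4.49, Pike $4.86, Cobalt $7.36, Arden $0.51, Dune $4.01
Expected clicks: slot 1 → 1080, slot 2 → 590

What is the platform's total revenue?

Total revenue: $7897.90

Ranked by bid: $7.36 (Cobalt) > $4.86 (Pike) > $4.49 (Novara) > …
Slot 1: Cobalt pays $4.86 × 1080 = $5248.80
Slot 2: Pike pays $4.49 × 590 = $2649.10
Total = $7897.90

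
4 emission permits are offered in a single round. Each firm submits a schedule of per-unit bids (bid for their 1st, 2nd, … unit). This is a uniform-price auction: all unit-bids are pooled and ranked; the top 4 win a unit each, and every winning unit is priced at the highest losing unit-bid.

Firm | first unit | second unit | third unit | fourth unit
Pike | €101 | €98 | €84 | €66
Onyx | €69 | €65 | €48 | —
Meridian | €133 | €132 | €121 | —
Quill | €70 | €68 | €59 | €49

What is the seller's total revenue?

Total revenue: €392

All unit-bids, highest first — top 4: 133 (Meridian-1), 132 (Meridian-2), 121 (Meridian-3), 101 (Pike-1)
First bid not allocated: €98.
Allocation: Meridian 3, Pike 1. Every unit priced at €98.
Revenue = 4 × 98 = €392.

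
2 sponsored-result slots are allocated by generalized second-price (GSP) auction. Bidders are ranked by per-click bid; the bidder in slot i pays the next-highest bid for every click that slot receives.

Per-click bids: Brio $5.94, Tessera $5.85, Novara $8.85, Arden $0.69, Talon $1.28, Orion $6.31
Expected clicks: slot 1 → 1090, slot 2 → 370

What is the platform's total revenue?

Sorting advertisers: $8.85 (Novara) > $6.31 (Orion) > $5.94 (Brio) > …
Slot 1: Novara pays $6.31 × 1090 = $6877.90
Slot 2: Orion pays $5.94 × 370 = $2197.80
Total = $9075.70

Total revenue: $9075.70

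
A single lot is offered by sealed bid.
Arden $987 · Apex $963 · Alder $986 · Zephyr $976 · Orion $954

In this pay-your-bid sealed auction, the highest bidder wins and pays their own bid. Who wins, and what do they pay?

Pay-your-bid sealed auction: the highest bidder wins and pays their own bid.
Bids in order: 987 (Arden) > 986 (Alder) > 976 (Zephyr) > 963 (Apex) > 954 (Orion)
Arden has the highest bid and pays exactly that: $987.

Arden pays $987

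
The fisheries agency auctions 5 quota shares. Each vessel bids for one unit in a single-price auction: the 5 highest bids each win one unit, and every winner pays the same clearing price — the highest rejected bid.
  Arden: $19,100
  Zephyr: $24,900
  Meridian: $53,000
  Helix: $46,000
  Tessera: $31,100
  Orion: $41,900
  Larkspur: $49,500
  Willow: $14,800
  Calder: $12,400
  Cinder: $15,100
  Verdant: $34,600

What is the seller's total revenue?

Total revenue: $155,500

Bids ranked high→low: 53,000 (Meridian), 49,500 (Larkspur), 46,000 (Helix), 41,900 (Orion), 34,600 (Verdant), 31,100 (Tessera), 24,900 (Zephyr), …
Top 5: Meridian, Larkspur, Helix, Orion, Verdant.
Clearing price = highest rejected bid = $31,100.
Total revenue = 5 × $31,100 = $155,500.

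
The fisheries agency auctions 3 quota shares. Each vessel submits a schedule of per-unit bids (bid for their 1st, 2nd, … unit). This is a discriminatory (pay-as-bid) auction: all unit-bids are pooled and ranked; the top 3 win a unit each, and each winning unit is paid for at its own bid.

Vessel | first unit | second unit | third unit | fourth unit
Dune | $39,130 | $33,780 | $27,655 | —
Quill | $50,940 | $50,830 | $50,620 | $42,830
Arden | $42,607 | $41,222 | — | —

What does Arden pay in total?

Arden pays $0

Merging the schedules and taking the best 3: 50,940 (Quill-1), 50,830 (Quill-2), 50,620 (Quill-3)
Next rejected bid: $42,830 (not a price — pay-as-bid).
Arden wins no units.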